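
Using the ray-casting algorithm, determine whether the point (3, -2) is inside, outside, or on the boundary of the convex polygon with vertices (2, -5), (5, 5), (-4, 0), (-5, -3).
The point (3, -2) lies strictly outside the polygon

Cast a horizontal ray to the right from the query point and count how many polygon edges it crosses (each edge strictly once or zero times, handled with the usual half-open convention). 
Parity of crossings → even ⇒ outside.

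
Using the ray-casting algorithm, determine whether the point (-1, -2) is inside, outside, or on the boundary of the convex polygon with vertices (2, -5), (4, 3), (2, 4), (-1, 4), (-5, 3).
The point (-1, -2) lies strictly outside the polygon

Cast a horizontal ray to the right from the query point and count how many polygon edges it crosses (each edge strictly once or zero times, handled with the usual half-open convention). 
Parity of crossings → even ⇒ outside.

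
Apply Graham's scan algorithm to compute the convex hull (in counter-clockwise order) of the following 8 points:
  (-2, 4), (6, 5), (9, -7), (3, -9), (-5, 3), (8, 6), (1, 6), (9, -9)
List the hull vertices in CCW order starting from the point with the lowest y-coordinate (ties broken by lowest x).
Hull (CCW) = [(3, -9), (9, -9), (9, -7), (8, 6), (1, 6), (-5, 3)]

Graham scan procedure:
  1. Find the pivot p₀ = point with lowest y (tie → lowest x): (3, -9).
  2. Sort the remaining points by polar angle around p₀.
  3. Walk through sorted points, maintaining a stack; pop the top while the last three entries make a non-left turn (cross product ≤ 0).
  4. Final stack is the convex hull in CCW order: (3, -9), (9, -9), (9, -7), (8, 6), (1, 6), (-5, 3).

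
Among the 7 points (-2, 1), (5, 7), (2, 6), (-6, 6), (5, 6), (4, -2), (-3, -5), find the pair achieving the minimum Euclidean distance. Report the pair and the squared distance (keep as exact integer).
Pair = ((5, 7), (5, 6)); squared distance = 1

Compute all C(7, 2) = 21 pairwise squared distances (x_i − x_j)² + (y_i − y_j)². The minimum is 1, attained by the pair ((5, 7), (5, 6)).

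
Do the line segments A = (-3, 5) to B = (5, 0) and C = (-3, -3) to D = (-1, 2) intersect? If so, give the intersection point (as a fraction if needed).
No (intersection of containing lines falls outside at least one segment)

Parametrize and solve: t = 8/25, s = 32/25. At least one of these is outside [0, 1], so the segments do not intersect.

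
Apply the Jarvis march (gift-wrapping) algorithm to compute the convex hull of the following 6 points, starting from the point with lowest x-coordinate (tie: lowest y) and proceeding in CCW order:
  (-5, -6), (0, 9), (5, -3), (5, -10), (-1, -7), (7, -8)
Hull (CCW) = [(-5, -6), (5, -10), (7, -8), (5, -3), (0, 9)]

Jarvis march: at each step, from the current hull vertex p, select the next vertex q as the point such that every other point lies strictly to the left of (or on) the directed line p → q. (Equivalently: for every other point r, the cross product (q − p) × (r − p) ≥ 0.)
Starting point (lowest x, tie lowest y): (-5, -6). Wrap until returning to start. Resulting hull: (-5, -6), (5, -10), (7, -8), (5, -3), (0, 9).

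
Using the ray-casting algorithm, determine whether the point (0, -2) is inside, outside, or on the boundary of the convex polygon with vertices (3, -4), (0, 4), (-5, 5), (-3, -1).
The point (0, -2) lies strictly inside the polygon

Cast a horizontal ray to the right from the query point and count how many polygon edges it crosses (each edge strictly once or zero times, handled with the usual half-open convention). 
Parity of crossings → odd ⇒ inside.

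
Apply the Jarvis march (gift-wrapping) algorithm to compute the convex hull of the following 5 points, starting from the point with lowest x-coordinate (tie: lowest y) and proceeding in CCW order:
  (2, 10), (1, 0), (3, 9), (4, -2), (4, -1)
Hull (CCW) = [(1, 0), (4, -2), (4, -1), (3, 9), (2, 10)]

Jarvis march: at each step, from the current hull vertex p, select the next vertex q as the point such that every other point lies strictly to the left of (or on) the directed line p → q. (Equivalently: for every other point r, the cross product (q − p) × (r − p) ≥ 0.)
Starting point (lowest x, tie lowest y): (1, 0). Wrap until returning to start. Resulting hull: (1, 0), (4, -2), (4, -1), (3, 9), (2, 10).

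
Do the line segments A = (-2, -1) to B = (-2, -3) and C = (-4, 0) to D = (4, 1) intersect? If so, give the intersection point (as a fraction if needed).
No (intersection of containing lines falls outside at least one segment)

Parametrize and solve: t = -5/8, s = 1/4. At least one of these is outside [0, 1], so the segments do not intersect.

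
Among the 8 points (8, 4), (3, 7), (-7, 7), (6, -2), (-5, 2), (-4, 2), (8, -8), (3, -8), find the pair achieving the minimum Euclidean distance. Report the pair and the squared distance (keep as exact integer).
Pair = ((-5, 2), (-4, 2)); squared distance = 1

Compute all C(8, 2) = 28 pairwise squared distances (x_i − x_j)² + (y_i − y_j)². The minimum is 1, attained by the pair ((-5, 2), (-4, 2)).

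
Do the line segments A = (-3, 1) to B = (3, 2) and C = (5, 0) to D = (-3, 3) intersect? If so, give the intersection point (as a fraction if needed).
Yes; intersection at (9/13, 21/13) (t = 8/13 on AB, s = 7/13 on CD)

Parametrize AB as A + t(B − A) = (-3 + 6 t, 1 + 1 t) and CD as C + s(D − C) = (5 + -8 s, 0 + 3 s). Solve the linear system for (t, s). Determinant = -26 ≠ 0, so a unique intersection of the containing lines exists. Solution: t = 8/13, s = 7/13 — both in [0, 1], so the segments cross. Intersection point: (9/13, 21/13).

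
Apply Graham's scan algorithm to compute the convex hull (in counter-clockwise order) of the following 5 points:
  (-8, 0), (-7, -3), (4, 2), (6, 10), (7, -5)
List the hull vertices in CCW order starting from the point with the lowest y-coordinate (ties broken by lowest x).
Hull (CCW) = [(7, -5), (6, 10), (-8, 0), (-7, -3)]

Graham scan procedure:
  1. Find the pivot p₀ = point with lowest y (tie → lowest x): (7, -5).
  2. Sort the remaining points by polar angle around p₀.
  3. Walk through sorted points, maintaining a stack; pop the top while the last three entries make a non-left turn (cross product ≤ 0).
  4. Final stack is the convex hull in CCW order: (7, -5), (6, 10), (-8, 0), (-7, -3).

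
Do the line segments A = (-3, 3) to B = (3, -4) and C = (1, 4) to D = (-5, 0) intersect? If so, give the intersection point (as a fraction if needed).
Yes; intersection at (-23/11, 64/33) (t = 5/33 on AB, s = 17/33 on CD)

Parametrize AB as A + t(B − A) = (-3 + 6 t, 3 + -7 t) and CD as C + s(D − C) = (1 + -6 s, 4 + -4 s). Solve the linear system for (t, s). Determinant = 66 ≠ 0, so a unique intersection of the containing lines exists. Solution: t = 5/33, s = 17/33 — both in [0, 1], so the segments cross. Intersection point: (-23/11, 64/33).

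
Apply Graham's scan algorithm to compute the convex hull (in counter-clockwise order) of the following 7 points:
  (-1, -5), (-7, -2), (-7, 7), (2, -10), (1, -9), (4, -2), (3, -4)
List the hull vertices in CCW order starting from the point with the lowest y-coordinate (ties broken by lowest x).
Hull (CCW) = [(2, -10), (4, -2), (-7, 7), (-7, -2)]

Graham scan procedure:
  1. Find the pivot p₀ = point with lowest y (tie → lowest x): (2, -10).
  2. Sort the remaining points by polar angle around p₀.
  3. Walk through sorted points, maintaining a stack; pop the top while the last three entries make a non-left turn (cross product ≤ 0).
  4. Final stack is the convex hull in CCW order: (2, -10), (4, -2), (-7, 7), (-7, -2).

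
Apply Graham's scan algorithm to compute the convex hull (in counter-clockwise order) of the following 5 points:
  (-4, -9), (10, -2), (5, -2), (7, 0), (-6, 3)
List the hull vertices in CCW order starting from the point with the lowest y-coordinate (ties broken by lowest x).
Hull (CCW) = [(-4, -9), (10, -2), (7, 0), (-6, 3)]

Graham scan procedure:
  1. Find the pivot p₀ = point with lowest y (tie → lowest x): (-4, -9).
  2. Sort the remaining points by polar angle around p₀.
  3. Walk through sorted points, maintaining a stack; pop the top while the last three entries make a non-left turn (cross product ≤ 0).
  4. Final stack is the convex hull in CCW order: (-4, -9), (10, -2), (7, 0), (-6, 3).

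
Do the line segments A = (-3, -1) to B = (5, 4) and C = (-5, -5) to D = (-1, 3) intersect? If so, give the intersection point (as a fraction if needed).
Yes; intersection at (-3, -1) (t = 0 on AB, s = 1/2 on CD)

Parametrize AB as A + t(B − A) = (-3 + 8 t, -1 + 5 t) and CD as C + s(D − C) = (-5 + 4 s, -5 + 8 s). Solve the linear system for (t, s). Determinant = -44 ≠ 0, so a unique intersection of the containing lines exists. Solution: t = 0, s = 1/2 — both in [0, 1], so the segments cross. Intersection point: (-3, -1).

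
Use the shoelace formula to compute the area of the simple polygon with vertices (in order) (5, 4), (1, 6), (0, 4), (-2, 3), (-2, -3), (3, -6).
Area = 113/2

Shoelace formula: Area = (1/2) |Σ_i (x_i · y_{i+1} − x_{i+1} · y_i)| (indices mod n). Compute each cross term:
  (5)(6) − (1)(4) = 26
  (1)(4) − (0)(6) = 4
  (0)(3) − (-2)(4) = 8
  (-2)(-3) − (-2)(3) = 12
  (-2)(-6) − (3)(-3) = 21
  (3)(4) − (5)(-6) = 42
Sum = 113, so (signed) Area = 113/2 = 113/2, |Area| = 113/2.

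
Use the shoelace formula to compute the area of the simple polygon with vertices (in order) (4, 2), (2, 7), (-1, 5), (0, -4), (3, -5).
Area = 83/2

Shoelace formula: Area = (1/2) |Σ_i (x_i · y_{i+1} − x_{i+1} · y_i)| (indices mod n). Compute each cross term:
  (4)(7) − (2)(2) = 24
  (2)(5) − (-1)(7) = 17
  (-1)(-4) − (0)(5) = 4
  (0)(-5) − (3)(-4) = 12
  (3)(2) − (4)(-5) = 26
Sum = 83, so (signed) Area = 83/2 = 83/2, |Area| = 83/2.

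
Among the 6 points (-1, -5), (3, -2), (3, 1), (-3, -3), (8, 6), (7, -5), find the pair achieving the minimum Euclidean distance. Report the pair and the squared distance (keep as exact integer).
Pair = ((-1, -5), (-3, -3)); squared distance = 8

Compute all C(6, 2) = 15 pairwise squared distances (x_i − x_j)² + (y_i − y_j)². The minimum is 8, attained by the pair ((-1, -5), (-3, -3)).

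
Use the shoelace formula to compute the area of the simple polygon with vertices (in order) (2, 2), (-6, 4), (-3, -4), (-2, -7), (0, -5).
Area = 89/2

Shoelace formula: Area = (1/2) |Σ_i (x_i · y_{i+1} − x_{i+1} · y_i)| (indices mod n). Compute each cross term:
  (2)(4) − (-6)(2) = 20
  (-6)(-4) − (-3)(4) = 36
  (-3)(-7) − (-2)(-4) = 13
  (-2)(-5) − (0)(-7) = 10
  (0)(2) − (2)(-5) = 10
Sum = 89, so (signed) Area = 89/2 = 89/2, |Area| = 89/2.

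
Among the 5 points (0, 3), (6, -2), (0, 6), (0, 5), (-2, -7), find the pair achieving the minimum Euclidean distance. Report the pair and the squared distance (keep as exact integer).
Pair = ((0, 6), (0, 5)); squared distance = 1

Compute all C(5, 2) = 10 pairwise squared distances (x_i − x_j)² + (y_i − y_j)². The minimum is 1, attained by the pair ((0, 6), (0, 5)).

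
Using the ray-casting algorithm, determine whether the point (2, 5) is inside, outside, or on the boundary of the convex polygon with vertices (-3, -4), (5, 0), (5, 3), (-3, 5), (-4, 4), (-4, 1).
The point (2, 5) lies strictly outside the polygon

Cast a horizontal ray to the right from the query point and count how many polygon edges it crosses (each edge strictly once or zero times, handled with the usual half-open convention). 
Parity of crossings → even ⇒ outside.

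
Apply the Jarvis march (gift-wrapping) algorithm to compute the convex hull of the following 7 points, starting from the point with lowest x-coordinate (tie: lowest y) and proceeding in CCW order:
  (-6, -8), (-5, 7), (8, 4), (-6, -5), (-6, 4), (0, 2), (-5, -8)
Hull (CCW) = [(-6, -8), (-5, -8), (8, 4), (-5, 7), (-6, 4)]

Jarvis march: at each step, from the current hull vertex p, select the next vertex q as the point such that every other point lies strictly to the left of (or on) the directed line p → q. (Equivalently: for every other point r, the cross product (q − p) × (r − p) ≥ 0.)
Starting point (lowest x, tie lowest y): (-6, -8). Wrap until returning to start. Resulting hull: (-6, -8), (-5, -8), (8, 4), (-5, 7), (-6, 4).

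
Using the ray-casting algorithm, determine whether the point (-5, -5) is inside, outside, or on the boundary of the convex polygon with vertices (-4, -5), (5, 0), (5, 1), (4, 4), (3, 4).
The point (-5, -5) lies strictly outside the polygon

Cast a horizontal ray to the right from the query point and count how many polygon edges it crosses (each edge strictly once or zero times, handled with the usual half-open convention). 
Parity of crossings → even ⇒ outside.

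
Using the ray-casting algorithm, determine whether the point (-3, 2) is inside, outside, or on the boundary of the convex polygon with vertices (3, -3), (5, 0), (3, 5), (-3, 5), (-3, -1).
The point (-3, 2) lies on the polygon boundary

Boundary check: the query satisfies the collinearity and bounding-box conditions for some polygon edge, so it lies exactly on the boundary.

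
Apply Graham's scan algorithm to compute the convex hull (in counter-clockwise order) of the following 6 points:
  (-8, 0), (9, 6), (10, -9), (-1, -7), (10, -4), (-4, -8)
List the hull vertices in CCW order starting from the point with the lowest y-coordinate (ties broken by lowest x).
Hull (CCW) = [(10, -9), (10, -4), (9, 6), (-8, 0), (-4, -8)]

Graham scan procedure:
  1. Find the pivot p₀ = point with lowest y (tie → lowest x): (10, -9).
  2. Sort the remaining points by polar angle around p₀.
  3. Walk through sorted points, maintaining a stack; pop the top while the last three entries make a non-left turn (cross product ≤ 0).
  4. Final stack is the convex hull in CCW order: (10, -9), (10, -4), (9, 6), (-8, 0), (-4, -8).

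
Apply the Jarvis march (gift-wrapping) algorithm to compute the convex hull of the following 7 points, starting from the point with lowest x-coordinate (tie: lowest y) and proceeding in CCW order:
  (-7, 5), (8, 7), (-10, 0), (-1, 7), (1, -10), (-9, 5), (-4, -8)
Hull (CCW) = [(-10, 0), (-4, -8), (1, -10), (8, 7), (-1, 7), (-9, 5)]

Jarvis march: at each step, from the current hull vertex p, select the next vertex q as the point such that every other point lies strictly to the left of (or on) the directed line p → q. (Equivalently: for every other point r, the cross product (q − p) × (r − p) ≥ 0.)
Starting point (lowest x, tie lowest y): (-10, 0). Wrap until returning to start. Resulting hull: (-10, 0), (-4, -8), (1, -10), (8, 7), (-1, 7), (-9, 5).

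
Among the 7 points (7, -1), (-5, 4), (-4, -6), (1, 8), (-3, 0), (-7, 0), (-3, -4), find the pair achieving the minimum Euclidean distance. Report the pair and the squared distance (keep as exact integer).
Pair = ((-4, -6), (-3, -4)); squared distance = 5

Compute all C(7, 2) = 21 pairwise squared distances (x_i − x_j)² + (y_i − y_j)². The minimum is 5, attained by the pair ((-4, -6), (-3, -4)).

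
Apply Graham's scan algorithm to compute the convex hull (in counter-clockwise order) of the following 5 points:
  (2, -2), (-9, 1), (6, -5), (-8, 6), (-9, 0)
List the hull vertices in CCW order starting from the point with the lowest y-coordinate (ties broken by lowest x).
Hull (CCW) = [(6, -5), (-8, 6), (-9, 1), (-9, 0)]

Graham scan procedure:
  1. Find the pivot p₀ = point with lowest y (tie → lowest x): (6, -5).
  2. Sort the remaining points by polar angle around p₀.
  3. Walk through sorted points, maintaining a stack; pop the top while the last three entries make a non-left turn (cross product ≤ 0).
  4. Final stack is the convex hull in CCW order: (6, -5), (-8, 6), (-9, 1), (-9, 0).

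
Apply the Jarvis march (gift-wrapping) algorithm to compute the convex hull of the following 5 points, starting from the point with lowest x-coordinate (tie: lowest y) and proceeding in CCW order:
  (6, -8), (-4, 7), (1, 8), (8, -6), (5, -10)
Hull (CCW) = [(-4, 7), (5, -10), (8, -6), (1, 8)]

Jarvis march: at each step, from the current hull vertex p, select the next vertex q as the point such that every other point lies strictly to the left of (or on) the directed line p → q. (Equivalently: for every other point r, the cross product (q − p) × (r − p) ≥ 0.)
Starting point (lowest x, tie lowest y): (-4, 7). Wrap until returning to start. Resulting hull: (-4, 7), (5, -10), (8, -6), (1, 8).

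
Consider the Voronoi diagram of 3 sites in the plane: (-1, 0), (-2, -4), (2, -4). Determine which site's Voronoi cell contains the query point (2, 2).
Nearest site = (-1, 0)

The Voronoi cell of site s contains exactly those query points closer to s than to any other site. Compute squared distances from q = (2, 2) to each site:
  (-1 − 2)² + (0 − 2)² = 13
  (2 − 2)² + (-4 − 2)² = 36
  (-2 − 2)² + (-4 − 2)² = 52
Minimum is attained by (-1, 0), so q lies in its Voronoi cell.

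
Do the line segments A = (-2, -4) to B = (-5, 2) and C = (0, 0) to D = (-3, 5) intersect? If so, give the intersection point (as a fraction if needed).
No (intersection of containing lines falls outside at least one segment)

Parametrize and solve: t = 22/3, s = 8. At least one of these is outside [0, 1], so the segments do not intersect.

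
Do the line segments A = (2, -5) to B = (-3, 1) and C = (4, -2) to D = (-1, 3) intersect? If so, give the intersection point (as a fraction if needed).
No (intersection of containing lines falls outside at least one segment)

Parametrize and solve: t = 5, s = 27/5. At least one of these is outside [0, 1], so the segments do not intersect.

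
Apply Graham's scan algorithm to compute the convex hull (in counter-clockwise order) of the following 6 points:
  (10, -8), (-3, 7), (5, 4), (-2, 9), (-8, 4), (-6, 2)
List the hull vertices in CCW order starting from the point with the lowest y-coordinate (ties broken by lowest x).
Hull (CCW) = [(10, -8), (5, 4), (-2, 9), (-8, 4), (-6, 2)]

Graham scan procedure:
  1. Find the pivot p₀ = point with lowest y (tie → lowest x): (10, -8).
  2. Sort the remaining points by polar angle around p₀.
  3. Walk through sorted points, maintaining a stack; pop the top while the last three entries make a non-left turn (cross product ≤ 0).
  4. Final stack is the convex hull in CCW order: (10, -8), (5, 4), (-2, 9), (-8, 4), (-6, 2).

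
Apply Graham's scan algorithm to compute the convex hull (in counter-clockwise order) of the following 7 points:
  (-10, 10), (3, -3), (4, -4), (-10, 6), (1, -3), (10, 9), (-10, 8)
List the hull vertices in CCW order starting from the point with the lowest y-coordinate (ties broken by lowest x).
Hull (CCW) = [(4, -4), (10, 9), (-10, 10), (-10, 6), (1, -3)]

Graham scan procedure:
  1. Find the pivot p₀ = point with lowest y (tie → lowest x): (4, -4).
  2. Sort the remaining points by polar angle around p₀.
  3. Walk through sorted points, maintaining a stack; pop the top while the last three entries make a non-left turn (cross product ≤ 0).
  4. Final stack is the convex hull in CCW order: (4, -4), (10, 9), (-10, 10), (-10, 6), (1, -3).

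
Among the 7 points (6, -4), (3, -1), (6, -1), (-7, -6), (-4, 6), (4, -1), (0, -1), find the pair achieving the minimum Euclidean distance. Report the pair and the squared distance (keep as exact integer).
Pair = ((3, -1), (4, -1)); squared distance = 1

Compute all C(7, 2) = 21 pairwise squared distances (x_i − x_j)² + (y_i − y_j)². The minimum is 1, attained by the pair ((3, -1), (4, -1)).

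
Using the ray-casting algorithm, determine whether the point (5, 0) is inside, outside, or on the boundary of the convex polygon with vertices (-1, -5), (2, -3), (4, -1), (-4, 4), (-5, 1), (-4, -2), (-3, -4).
The point (5, 0) lies strictly outside the polygon

Cast a horizontal ray to the right from the query point and count how many polygon edges it crosses (each edge strictly once or zero times, handled with the usual half-open convention). 
Parity of crossings → even ⇒ outside.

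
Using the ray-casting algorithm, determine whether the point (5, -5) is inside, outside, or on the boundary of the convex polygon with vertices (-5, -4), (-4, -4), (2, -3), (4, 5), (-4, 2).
The point (5, -5) lies strictly outside the polygon

Cast a horizontal ray to the right from the query point and count how many polygon edges it crosses (each edge strictly once or zero times, handled with the usual half-open convention). 
Parity of crossings → even ⇒ outside.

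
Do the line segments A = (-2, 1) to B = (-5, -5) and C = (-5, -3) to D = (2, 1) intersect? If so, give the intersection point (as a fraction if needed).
Yes; intersection at (-18/5, -11/5) (t = 8/15 on AB, s = 1/5 on CD)

Parametrize AB as A + t(B − A) = (-2 + -3 t, 1 + -6 t) and CD as C + s(D − C) = (-5 + 7 s, -3 + 4 s). Solve the linear system for (t, s). Determinant = -30 ≠ 0, so a unique intersection of the containing lines exists. Solution: t = 8/15, s = 1/5 — both in [0, 1], so the segments cross. Intersection point: (-18/5, -11/5).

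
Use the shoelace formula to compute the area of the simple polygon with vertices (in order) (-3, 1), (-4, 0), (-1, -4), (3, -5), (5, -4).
Area = 43/2

Shoelace formula: Area = (1/2) |Σ_i (x_i · y_{i+1} − x_{i+1} · y_i)| (indices mod n). Compute each cross term:
  (-3)(0) − (-4)(1) = 4
  (-4)(-4) − (-1)(0) = 16
  (-1)(-5) − (3)(-4) = 17
  (3)(-4) − (5)(-5) = 13
  (5)(1) − (-3)(-4) = -7
Sum = 43, so (signed) Area = 43/2 = 43/2, |Area| = 43/2.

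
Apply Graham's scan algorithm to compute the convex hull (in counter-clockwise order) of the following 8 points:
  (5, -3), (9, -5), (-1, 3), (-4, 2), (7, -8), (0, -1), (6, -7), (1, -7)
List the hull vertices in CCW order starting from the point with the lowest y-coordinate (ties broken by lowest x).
Hull (CCW) = [(7, -8), (9, -5), (-1, 3), (-4, 2), (1, -7)]

Graham scan procedure:
  1. Find the pivot p₀ = point with lowest y (tie → lowest x): (7, -8).
  2. Sort the remaining points by polar angle around p₀.
  3. Walk through sorted points, maintaining a stack; pop the top while the last three entries make a non-left turn (cross product ≤ 0).
  4. Final stack is the convex hull in CCW order: (7, -8), (9, -5), (-1, 3), (-4, 2), (1, -7).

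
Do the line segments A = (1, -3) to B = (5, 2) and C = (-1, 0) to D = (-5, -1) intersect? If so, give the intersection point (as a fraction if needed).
No (intersection of containing lines falls outside at least one segment)

Parametrize and solve: t = 7/8, s = -11/8. At least one of these is outside [0, 1], so the segments do not intersect.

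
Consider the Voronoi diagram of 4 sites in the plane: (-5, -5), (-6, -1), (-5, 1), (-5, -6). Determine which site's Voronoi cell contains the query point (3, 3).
Nearest site = (-5, 1)

The Voronoi cell of site s contains exactly those query points closer to s than to any other site. Compute squared distances from q = (3, 3) to each site:
  (-5 − 3)² + (1 − 3)² = 68
  (-6 − 3)² + (-1 − 3)² = 97
  (-5 − 3)² + (-5 − 3)² = 128
  (-5 − 3)² + (-6 − 3)² = 145
Minimum is attained by (-5, 1), so q lies in its Voronoi cell.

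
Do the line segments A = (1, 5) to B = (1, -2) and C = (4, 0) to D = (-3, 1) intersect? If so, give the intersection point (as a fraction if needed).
Yes; intersection at (1, 3/7) (t = 32/49 on AB, s = 3/7 on CD)

Parametrize AB as A + t(B − A) = (1 + 0 t, 5 + -7 t) and CD as C + s(D − C) = (4 + -7 s, 0 + 1 s). Solve the linear system for (t, s). Determinant = 49 ≠ 0, so a unique intersection of the containing lines exists. Solution: t = 32/49, s = 3/7 — both in [0, 1], so the segments cross. Intersection point: (1, 3/7).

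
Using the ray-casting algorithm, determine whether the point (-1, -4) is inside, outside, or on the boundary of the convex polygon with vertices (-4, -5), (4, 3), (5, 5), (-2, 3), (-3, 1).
The point (-1, -4) lies strictly outside the polygon

Cast a horizontal ray to the right from the query point and count how many polygon edges it crosses (each edge strictly once or zero times, handled with the usual half-open convention). 
Parity of crossings → even ⇒ outside.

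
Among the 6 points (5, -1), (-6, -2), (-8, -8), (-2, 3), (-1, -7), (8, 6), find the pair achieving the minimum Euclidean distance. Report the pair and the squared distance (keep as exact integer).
Pair = ((-6, -2), (-8, -8)); squared distance = 40

Compute all C(6, 2) = 15 pairwise squared distances (x_i − x_j)² + (y_i − y_j)². The minimum is 40, attained by the pair ((-6, -2), (-8, -8)).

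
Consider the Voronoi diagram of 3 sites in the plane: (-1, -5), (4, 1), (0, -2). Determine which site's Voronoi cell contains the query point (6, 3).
Nearest site = (4, 1)

The Voronoi cell of site s contains exactly those query points closer to s than to any other site. Compute squared distances from q = (6, 3) to each site:
  (4 − 6)² + (1 − 3)² = 8
  (0 − 6)² + (-2 − 3)² = 61
  (-1 − 6)² + (-5 − 3)² = 113
Minimum is attained by (4, 1), so q lies in its Voronoi cell.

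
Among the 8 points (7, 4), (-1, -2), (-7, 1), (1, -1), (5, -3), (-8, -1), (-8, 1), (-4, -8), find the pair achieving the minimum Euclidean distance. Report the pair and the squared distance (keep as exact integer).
Pair = ((-7, 1), (-8, 1)); squared distance = 1

Compute all C(8, 2) = 28 pairwise squared distances (x_i − x_j)² + (y_i − y_j)². The minimum is 1, attained by the pair ((-7, 1), (-8, 1)).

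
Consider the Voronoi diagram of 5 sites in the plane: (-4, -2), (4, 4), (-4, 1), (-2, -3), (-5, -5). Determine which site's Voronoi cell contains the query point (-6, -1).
Nearest site = (-4, -2)

The Voronoi cell of site s contains exactly those query points closer to s than to any other site. Compute squared distances from q = (-6, -1) to each site:
  (-4 − -6)² + (-2 − -1)² = 5
  (-4 − -6)² + (1 − -1)² = 8
  (-5 − -6)² + (-5 − -1)² = 17
  (-2 − -6)² + (-3 − -1)² = 20
  (4 − -6)² + (4 − -1)² = 125
Minimum is attained by (-4, -2), so q lies in its Voronoi cell.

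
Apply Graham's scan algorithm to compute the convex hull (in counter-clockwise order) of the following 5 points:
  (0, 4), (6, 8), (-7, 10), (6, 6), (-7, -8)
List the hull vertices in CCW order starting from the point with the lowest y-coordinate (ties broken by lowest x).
Hull (CCW) = [(-7, -8), (6, 6), (6, 8), (-7, 10)]

Graham scan procedure:
  1. Find the pivot p₀ = point with lowest y (tie → lowest x): (-7, -8).
  2. Sort the remaining points by polar angle around p₀.
  3. Walk through sorted points, maintaining a stack; pop the top while the last three entries make a non-left turn (cross product ≤ 0).
  4. Final stack is the convex hull in CCW order: (-7, -8), (6, 6), (6, 8), (-7, 10).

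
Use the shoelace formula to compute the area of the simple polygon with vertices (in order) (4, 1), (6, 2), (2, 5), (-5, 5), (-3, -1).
Area = 42

Shoelace formula: Area = (1/2) |Σ_i (x_i · y_{i+1} − x_{i+1} · y_i)| (indices mod n). Compute each cross term:
  (4)(2) − (6)(1) = 2
  (6)(5) − (2)(2) = 26
  (2)(5) − (-5)(5) = 35
  (-5)(-1) − (-3)(5) = 20
  (-3)(1) − (4)(-1) = 1
Sum = 84, so (signed) Area = 84/2 = 42, |Area| = 42.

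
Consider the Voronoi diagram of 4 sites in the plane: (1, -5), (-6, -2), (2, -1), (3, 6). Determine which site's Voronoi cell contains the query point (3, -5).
Nearest site = (1, -5)

The Voronoi cell of site s contains exactly those query points closer to s than to any other site. Compute squared distances from q = (3, -5) to each site:
  (1 − 3)² + (-5 − -5)² = 4
  (2 − 3)² + (-1 − -5)² = 17
  (-6 − 3)² + (-2 − -5)² = 90
  (3 − 3)² + (6 − -5)² = 121
Minimum is attained by (1, -5), so q lies in its Voronoi cell.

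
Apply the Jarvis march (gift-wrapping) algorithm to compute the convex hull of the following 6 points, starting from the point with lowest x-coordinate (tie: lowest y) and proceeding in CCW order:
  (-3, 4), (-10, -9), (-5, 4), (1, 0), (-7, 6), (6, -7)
Hull (CCW) = [(-10, -9), (6, -7), (1, 0), (-3, 4), (-7, 6)]

Jarvis march: at each step, from the current hull vertex p, select the next vertex q as the point such that every other point lies strictly to the left of (or on) the directed line p → q. (Equivalently: for every other point r, the cross product (q − p) × (r − p) ≥ 0.)
Starting point (lowest x, tie lowest y): (-10, -9). Wrap until returning to start. Resulting hull: (-10, -9), (6, -7), (1, 0), (-3, 4), (-7, 6).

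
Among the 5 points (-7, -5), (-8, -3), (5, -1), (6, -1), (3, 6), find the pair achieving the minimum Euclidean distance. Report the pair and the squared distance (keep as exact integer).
Pair = ((5, -1), (6, -1)); squared distance = 1

Compute all C(5, 2) = 10 pairwise squared distances (x_i − x_j)² + (y_i − y_j)². The minimum is 1, attained by the pair ((5, -1), (6, -1)).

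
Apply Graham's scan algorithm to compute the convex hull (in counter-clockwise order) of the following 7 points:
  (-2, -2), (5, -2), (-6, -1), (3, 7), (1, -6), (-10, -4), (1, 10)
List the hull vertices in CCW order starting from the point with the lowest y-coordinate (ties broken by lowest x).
Hull (CCW) = [(1, -6), (5, -2), (3, 7), (1, 10), (-10, -4)]

Graham scan procedure:
  1. Find the pivot p₀ = point with lowest y (tie → lowest x): (1, -6).
  2. Sort the remaining points by polar angle around p₀.
  3. Walk through sorted points, maintaining a stack; pop the top while the last three entries make a non-left turn (cross product ≤ 0).
  4. Final stack is the convex hull in CCW order: (1, -6), (5, -2), (3, 7), (1, 10), (-10, -4).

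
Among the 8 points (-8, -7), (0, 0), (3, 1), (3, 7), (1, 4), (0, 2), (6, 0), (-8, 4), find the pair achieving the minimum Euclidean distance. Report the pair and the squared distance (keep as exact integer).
Pair = ((0, 0), (0, 2)); squared distance = 4

Compute all C(8, 2) = 28 pairwise squared distances (x_i − x_j)² + (y_i − y_j)². The minimum is 4, attained by the pair ((0, 0), (0, 2)).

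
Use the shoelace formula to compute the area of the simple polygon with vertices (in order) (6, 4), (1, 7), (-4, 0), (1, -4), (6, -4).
Area = 75

Shoelace formula: Area = (1/2) |Σ_i (x_i · y_{i+1} − x_{i+1} · y_i)| (indices mod n). Compute each cross term:
  (6)(7) − (1)(4) = 38
  (1)(0) − (-4)(7) = 28
  (-4)(-4) − (1)(0) = 16
  (1)(-4) − (6)(-4) = 20
  (6)(4) − (6)(-4) = 48
Sum = 150, so (signed) Area = 150/2 = 75, |Area| = 75.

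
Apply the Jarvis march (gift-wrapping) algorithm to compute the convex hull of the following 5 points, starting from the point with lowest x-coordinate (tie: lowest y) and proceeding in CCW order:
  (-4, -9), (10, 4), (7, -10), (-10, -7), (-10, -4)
Hull (CCW) = [(-10, -7), (-4, -9), (7, -10), (10, 4), (-10, -4)]

Jarvis march: at each step, from the current hull vertex p, select the next vertex q as the point such that every other point lies strictly to the left of (or on) the directed line p → q. (Equivalently: for every other point r, the cross product (q − p) × (r − p) ≥ 0.)
Starting point (lowest x, tie lowest y): (-10, -7). Wrap until returning to start. Resulting hull: (-10, -7), (-4, -9), (7, -10), (10, 4), (-10, -4).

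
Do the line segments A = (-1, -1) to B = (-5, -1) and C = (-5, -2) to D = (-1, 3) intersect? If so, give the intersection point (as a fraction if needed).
Yes; intersection at (-21/5, -1) (t = 4/5 on AB, s = 1/5 on CD)

Parametrize AB as A + t(B − A) = (-1 + -4 t, -1 + 0 t) and CD as C + s(D − C) = (-5 + 4 s, -2 + 5 s). Solve the linear system for (t, s). Determinant = 20 ≠ 0, so a unique intersection of the containing lines exists. Solution: t = 4/5, s = 1/5 — both in [0, 1], so the segments cross. Intersection point: (-21/5, -1).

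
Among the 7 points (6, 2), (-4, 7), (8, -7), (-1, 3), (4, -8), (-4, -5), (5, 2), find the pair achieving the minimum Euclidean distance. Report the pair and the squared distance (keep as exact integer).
Pair = ((6, 2), (5, 2)); squared distance = 1

Compute all C(7, 2) = 21 pairwise squared distances (x_i − x_j)² + (y_i − y_j)². The minimum is 1, attained by the pair ((6, 2), (5, 2)).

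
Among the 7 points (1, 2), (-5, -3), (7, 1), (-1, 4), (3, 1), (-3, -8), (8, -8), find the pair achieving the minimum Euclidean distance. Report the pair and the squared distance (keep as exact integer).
Pair = ((1, 2), (3, 1)); squared distance = 5

Compute all C(7, 2) = 21 pairwise squared distances (x_i − x_j)² + (y_i − y_j)². The minimum is 5, attained by the pair ((1, 2), (3, 1)).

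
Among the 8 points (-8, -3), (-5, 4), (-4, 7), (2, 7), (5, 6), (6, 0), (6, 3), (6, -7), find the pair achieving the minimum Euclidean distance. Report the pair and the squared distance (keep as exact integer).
Pair = ((6, 0), (6, 3)); squared distance = 9

Compute all C(8, 2) = 28 pairwise squared distances (x_i − x_j)² + (y_i − y_j)². The minimum is 9, attained by the pair ((6, 0), (6, 3)).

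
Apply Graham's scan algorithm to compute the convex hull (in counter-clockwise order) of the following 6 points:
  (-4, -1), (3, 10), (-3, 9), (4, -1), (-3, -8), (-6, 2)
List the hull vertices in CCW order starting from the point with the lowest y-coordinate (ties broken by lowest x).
Hull (CCW) = [(-3, -8), (4, -1), (3, 10), (-3, 9), (-6, 2)]

Graham scan procedure:
  1. Find the pivot p₀ = point with lowest y (tie → lowest x): (-3, -8).
  2. Sort the remaining points by polar angle around p₀.
  3. Walk through sorted points, maintaining a stack; pop the top while the last three entries make a non-left turn (cross product ≤ 0).
  4. Final stack is the convex hull in CCW order: (-3, -8), (4, -1), (3, 10), (-3, 9), (-6, 2).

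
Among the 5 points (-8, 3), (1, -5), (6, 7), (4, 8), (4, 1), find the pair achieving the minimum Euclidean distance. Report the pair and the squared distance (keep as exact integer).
Pair = ((6, 7), (4, 8)); squared distance = 5

Compute all C(5, 2) = 10 pairwise squared distances (x_i − x_j)² + (y_i − y_j)². The minimum is 5, attained by the pair ((6, 7), (4, 8)).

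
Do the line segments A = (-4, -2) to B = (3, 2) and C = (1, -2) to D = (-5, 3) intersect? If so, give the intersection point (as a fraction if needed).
Yes; intersection at (-61/59, -18/59) (t = 25/59 on AB, s = 20/59 on CD)

Parametrize AB as A + t(B − A) = (-4 + 7 t, -2 + 4 t) and CD as C + s(D − C) = (1 + -6 s, -2 + 5 s). Solve the linear system for (t, s). Determinant = -59 ≠ 0, so a unique intersection of the containing lines exists. Solution: t = 25/59, s = 20/59 — both in [0, 1], so the segments cross. Intersection point: (-61/59, -18/59).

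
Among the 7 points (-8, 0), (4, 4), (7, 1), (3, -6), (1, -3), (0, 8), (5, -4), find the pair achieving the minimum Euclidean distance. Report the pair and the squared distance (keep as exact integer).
Pair = ((3, -6), (5, -4)); squared distance = 8

Compute all C(7, 2) = 21 pairwise squared distances (x_i − x_j)² + (y_i − y_j)². The minimum is 8, attained by the pair ((3, -6), (5, -4)).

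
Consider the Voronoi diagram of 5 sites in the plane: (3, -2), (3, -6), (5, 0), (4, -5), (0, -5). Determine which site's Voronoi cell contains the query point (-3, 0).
Nearest site = (0, -5)

The Voronoi cell of site s contains exactly those query points closer to s than to any other site. Compute squared distances from q = (-3, 0) to each site:
  (0 − -3)² + (-5 − 0)² = 34
  (3 − -3)² + (-2 − 0)² = 40
  (5 − -3)² + (0 − 0)² = 64
  (3 − -3)² + (-6 − 0)² = 72
  (4 − -3)² + (-5 − 0)² = 74
Minimum is attained by (0, -5), so q lies in its Voronoi cell.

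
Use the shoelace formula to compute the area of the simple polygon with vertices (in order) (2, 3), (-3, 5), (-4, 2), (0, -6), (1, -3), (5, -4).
Area = 97/2

Shoelace formula: Area = (1/2) |Σ_i (x_i · y_{i+1} − x_{i+1} · y_i)| (indices mod n). Compute each cross term:
  (2)(5) − (-3)(3) = 19
  (-3)(2) − (-4)(5) = 14
  (-4)(-6) − (0)(2) = 24
  (0)(-3) − (1)(-6) = 6
  (1)(-4) − (5)(-3) = 11
  (5)(3) − (2)(-4) = 23
Sum = 97, so (signed) Area = 97/2 = 97/2, |Area| = 97/2.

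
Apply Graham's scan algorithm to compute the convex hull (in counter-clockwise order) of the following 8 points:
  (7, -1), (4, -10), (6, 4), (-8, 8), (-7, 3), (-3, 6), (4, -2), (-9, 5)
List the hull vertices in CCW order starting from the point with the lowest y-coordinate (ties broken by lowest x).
Hull (CCW) = [(4, -10), (7, -1), (6, 4), (-8, 8), (-9, 5)]

Graham scan procedure:
  1. Find the pivot p₀ = point with lowest y (tie → lowest x): (4, -10).
  2. Sort the remaining points by polar angle around p₀.
  3. Walk through sorted points, maintaining a stack; pop the top while the last three entries make a non-left turn (cross product ≤ 0).
  4. Final stack is the convex hull in CCW order: (4, -10), (7, -1), (6, 4), (-8, 8), (-9, 5).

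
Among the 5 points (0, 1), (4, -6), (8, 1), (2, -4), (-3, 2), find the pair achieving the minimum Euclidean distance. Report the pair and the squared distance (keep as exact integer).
Pair = ((4, -6), (2, -4)); squared distance = 8

Compute all C(5, 2) = 10 pairwise squared distances (x_i − x_j)² + (y_i − y_j)². The minimum is 8, attained by the pair ((4, -6), (2, -4)).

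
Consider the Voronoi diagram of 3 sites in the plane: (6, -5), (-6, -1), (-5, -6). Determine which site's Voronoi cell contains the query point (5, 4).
Nearest site = (6, -5)

The Voronoi cell of site s contains exactly those query points closer to s than to any other site. Compute squared distances from q = (5, 4) to each site:
  (6 − 5)² + (-5 − 4)² = 82
  (-6 − 5)² + (-1 − 4)² = 146
  (-5 − 5)² + (-6 − 4)² = 200
Minimum is attained by (6, -5), so q lies in its Voronoi cell.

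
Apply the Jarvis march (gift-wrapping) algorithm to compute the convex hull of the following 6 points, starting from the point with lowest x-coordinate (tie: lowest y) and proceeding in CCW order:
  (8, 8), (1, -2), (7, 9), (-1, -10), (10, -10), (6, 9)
Hull (CCW) = [(-1, -10), (10, -10), (8, 8), (7, 9), (6, 9), (1, -2)]

Jarvis march: at each step, from the current hull vertex p, select the next vertex q as the point such that every other point lies strictly to the left of (or on) the directed line p → q. (Equivalently: for every other point r, the cross product (q − p) × (r − p) ≥ 0.)
Starting point (lowest x, tie lowest y): (-1, -10). Wrap until returning to start. Resulting hull: (-1, -10), (10, -10), (8, 8), (7, 9), (6, 9), (1, -2).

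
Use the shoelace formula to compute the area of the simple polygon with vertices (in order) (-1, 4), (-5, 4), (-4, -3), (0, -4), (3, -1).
Area = 43

Shoelace formula: Area = (1/2) |Σ_i (x_i · y_{i+1} − x_{i+1} · y_i)| (indices mod n). Compute each cross term:
  (-1)(4) − (-5)(4) = 16
  (-5)(-3) − (-4)(4) = 31
  (-4)(-4) − (0)(-3) = 16
  (0)(-1) − (3)(-4) = 12
  (3)(4) − (-1)(-1) = 11
Sum = 86, so (signed) Area = 86/2 = 43, |Area| = 43.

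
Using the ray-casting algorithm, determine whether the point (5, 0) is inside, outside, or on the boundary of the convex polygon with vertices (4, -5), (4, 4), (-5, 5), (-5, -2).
The point (5, 0) lies strictly outside the polygon

Cast a horizontal ray to the right from the query point and count how many polygon edges it crosses (each edge strictly once or zero times, handled with the usual half-open convention). 
Parity of crossings → even ⇒ outside.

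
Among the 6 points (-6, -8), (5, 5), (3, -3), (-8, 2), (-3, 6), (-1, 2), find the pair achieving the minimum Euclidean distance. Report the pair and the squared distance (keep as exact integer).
Pair = ((-3, 6), (-1, 2)); squared distance = 20

Compute all C(6, 2) = 15 pairwise squared distances (x_i − x_j)² + (y_i − y_j)². The minimum is 20, attained by the pair ((-3, 6), (-1, 2)).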